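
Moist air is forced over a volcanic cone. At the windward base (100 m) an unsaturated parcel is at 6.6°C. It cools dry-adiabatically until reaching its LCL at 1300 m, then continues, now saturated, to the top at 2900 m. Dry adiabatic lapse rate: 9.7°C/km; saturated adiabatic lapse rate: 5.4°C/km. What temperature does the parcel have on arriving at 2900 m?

-13.68°C

100–1300 m, dry: Δz = 1.2 km ⇒ ΔT = -11.64°C; T = -5.04°C
1300–2900 m, saturated: Δz = 1.6 km ⇒ ΔT = -8.64°C; T = -13.68°C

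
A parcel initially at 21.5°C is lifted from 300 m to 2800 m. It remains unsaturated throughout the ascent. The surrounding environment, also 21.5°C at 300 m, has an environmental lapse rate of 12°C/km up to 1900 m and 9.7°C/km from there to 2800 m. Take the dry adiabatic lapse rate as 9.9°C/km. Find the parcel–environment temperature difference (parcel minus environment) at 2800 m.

+3.18°C (parcel warmer than environment)

Parcel:
  300–2800 m, dry: Δz = 2.5 km ⇒ ΔT = -24.75°C; T = -3.25°C
Environment:
  300–1900 m, environment, lower layer: Δz = 1.6 km ⇒ ΔT = -19.2°C; T = 2.3°C
  1900–2800 m, environment, upper layer: Δz = 0.9 km ⇒ ΔT = -8.73°C; T = -6.43°C
T_parcel − T_env = -3.25 − (-6.43) = +3.18°C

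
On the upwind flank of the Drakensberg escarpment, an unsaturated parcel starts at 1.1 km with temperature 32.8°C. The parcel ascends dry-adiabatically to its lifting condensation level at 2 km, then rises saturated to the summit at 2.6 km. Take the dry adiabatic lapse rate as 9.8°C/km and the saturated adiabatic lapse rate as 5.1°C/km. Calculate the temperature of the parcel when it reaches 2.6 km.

20.92°C

Dry to 2000 m: -9.8 × 0.9 km = -8.82°C, so T = 23.98°C.
Saturated to 2600 m: -5.1 × 0.6 km = -3.06°C, so T = 20.92°C.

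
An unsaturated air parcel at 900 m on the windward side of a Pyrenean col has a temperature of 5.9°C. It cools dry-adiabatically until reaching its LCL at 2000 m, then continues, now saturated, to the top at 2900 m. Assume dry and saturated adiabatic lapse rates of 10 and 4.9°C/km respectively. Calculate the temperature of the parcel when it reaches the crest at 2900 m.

-9.51°C

900–2000 m, dry: Δz = 1.1 km ⇒ ΔT = -11°C; T = -5.1°C
2000–2900 m, saturated: Δz = 0.9 km ⇒ ΔT = -4.41°C; T = -9.51°C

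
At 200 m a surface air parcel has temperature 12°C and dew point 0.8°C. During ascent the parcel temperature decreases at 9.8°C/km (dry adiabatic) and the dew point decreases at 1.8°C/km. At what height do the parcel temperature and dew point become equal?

T and T_d converge at 9.8 − 1.8 = 8°C per km
Height above start = (12 − 0.8) / 8 = 1.4 km
LCL altitude = 200 m + 1400 m = 1600 m

1600 m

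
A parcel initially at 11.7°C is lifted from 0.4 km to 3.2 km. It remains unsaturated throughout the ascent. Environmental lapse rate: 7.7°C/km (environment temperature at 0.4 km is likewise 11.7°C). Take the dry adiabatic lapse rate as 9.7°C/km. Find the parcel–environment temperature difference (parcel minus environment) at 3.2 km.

Parcel:
  From 400 m to 3200 m (dry): cools by 9.7 × 2.8 = 27.16°C, giving -15.46°C.
Environment:
  From 400 m to 3200 m (environment): cools by 7.7 × 2.8 = 21.56°C, giving -9.86°C.
T_parcel − T_env = -15.46 − (-9.86) = -5.6°C

-5.6°C (parcel cooler than environment)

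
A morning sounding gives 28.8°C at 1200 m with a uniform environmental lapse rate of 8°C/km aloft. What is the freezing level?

Height above start = (28.8 − 0) / 8 = 3.6 km
Altitude = 1200 m + 3600 m = 4800 m

4800 m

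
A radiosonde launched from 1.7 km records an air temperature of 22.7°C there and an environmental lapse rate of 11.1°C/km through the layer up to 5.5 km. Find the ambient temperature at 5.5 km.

-19.48°C

1700 → 5500 m (environmental, 11.1°C/km): ΔT = -11.1 × 3.8 = -42.18°C → T = -19.48°C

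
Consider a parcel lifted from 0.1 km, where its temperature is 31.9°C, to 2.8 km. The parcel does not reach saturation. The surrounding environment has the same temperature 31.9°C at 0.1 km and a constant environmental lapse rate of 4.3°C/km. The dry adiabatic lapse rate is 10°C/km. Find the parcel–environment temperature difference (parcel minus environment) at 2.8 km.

-15.39°C (parcel cooler than environment)

Parcel:
  100–2800 m, dry: Δz = 2.7 km ⇒ ΔT = -27°C; T = 4.9°C
Environment:
  100–2800 m, environment: Δz = 2.7 km ⇒ ΔT = -11.61°C; T = 20.29°C
T_parcel − T_env = 4.9 − 20.29 = -15.39°C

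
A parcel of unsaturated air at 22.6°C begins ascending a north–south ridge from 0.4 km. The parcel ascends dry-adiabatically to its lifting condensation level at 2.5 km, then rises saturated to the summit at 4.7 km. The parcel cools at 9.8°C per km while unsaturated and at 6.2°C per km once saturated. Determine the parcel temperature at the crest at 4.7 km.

-11.62°C

From 400 m to 2500 m (dry): cools by 9.8 × 2.1 = 20.58°C, giving 2.02°C.
From 2500 m to 4700 m (saturated): cools by 6.2 × 2.2 = 13.64°C, giving -11.62°C.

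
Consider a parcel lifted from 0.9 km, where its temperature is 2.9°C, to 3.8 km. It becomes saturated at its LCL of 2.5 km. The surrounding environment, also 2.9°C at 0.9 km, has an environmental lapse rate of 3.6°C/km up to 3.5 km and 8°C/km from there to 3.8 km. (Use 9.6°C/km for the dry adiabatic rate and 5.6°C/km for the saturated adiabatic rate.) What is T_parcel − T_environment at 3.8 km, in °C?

Parcel:
  Dry to 2500 m: -9.6 × 1.6 km = -15.36°C, so T = -12.46°C.
  Saturated to 3800 m: -5.6 × 1.3 km = -7.28°C, so T = -19.74°C.
Environment:
  Environment, lower layer to 3500 m: -3.6 × 2.6 km = -9.36°C, so T = -6.46°C.
  Environment, upper layer to 3800 m: -8 × 0.3 km = -2.4°C, so T = -8.86°C.
T_parcel − T_env = -19.74 − (-8.86) = -10.88°C

-10.88°C (parcel cooler than environment)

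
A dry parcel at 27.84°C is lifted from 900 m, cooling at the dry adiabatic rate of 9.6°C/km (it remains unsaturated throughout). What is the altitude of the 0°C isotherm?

3800 m

Height above start = (27.84 − 0) / 9.6 = 2.9 km
Altitude = 900 m + 2900 m = 3800 m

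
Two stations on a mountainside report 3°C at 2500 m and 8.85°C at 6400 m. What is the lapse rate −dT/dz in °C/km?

Γ = −ΔT/Δz = (3 − 8.85) / (6400 − 2500) m
  = -5.85°C / 3.9 km = -1.5°C/km

-1.5°C/km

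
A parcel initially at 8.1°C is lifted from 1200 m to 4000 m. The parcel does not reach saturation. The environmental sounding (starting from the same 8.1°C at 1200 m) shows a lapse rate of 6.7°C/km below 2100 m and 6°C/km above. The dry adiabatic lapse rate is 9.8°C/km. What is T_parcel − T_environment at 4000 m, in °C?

-10.01°C (parcel cooler than environment)

Parcel:
  1200 → 4000 m (dry, 9.8°C/km): ΔT = -9.8 × 2.8 = -27.44°C → T = -19.34°C
Environment:
  1200 → 2100 m (environment, lower layer, 6.7°C/km): ΔT = -6.7 × 0.9 = -6.03°C → T = 2.07°C
  2100 → 4000 m (environment, upper layer, 6°C/km): ΔT = -6 × 1.9 = -11.4°C → T = -9.33°C
T_parcel − T_env = -19.34 − (-9.33) = -10.01°C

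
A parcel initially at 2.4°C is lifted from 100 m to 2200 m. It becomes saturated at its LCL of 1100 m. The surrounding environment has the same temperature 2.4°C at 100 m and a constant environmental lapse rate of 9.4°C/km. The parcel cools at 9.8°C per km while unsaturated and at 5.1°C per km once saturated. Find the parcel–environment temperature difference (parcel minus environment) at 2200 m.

+4.33°C (parcel warmer than environment)

Parcel:
  100 → 1100 m (dry, 9.8°C/km): ΔT = -9.8 × 1 = -9.8°C → T = -7.4°C
  1100 → 2200 m (saturated, 5.1°C/km): ΔT = -5.1 × 1.1 = -5.61°C → T = -13.01°C
Environment:
  100 → 2200 m (environment, 9.4°C/km): ΔT = -9.4 × 2.1 = -19.74°C → T = -17.34°C
T_parcel − T_env = -13.01 − (-17.34) = +4.33°C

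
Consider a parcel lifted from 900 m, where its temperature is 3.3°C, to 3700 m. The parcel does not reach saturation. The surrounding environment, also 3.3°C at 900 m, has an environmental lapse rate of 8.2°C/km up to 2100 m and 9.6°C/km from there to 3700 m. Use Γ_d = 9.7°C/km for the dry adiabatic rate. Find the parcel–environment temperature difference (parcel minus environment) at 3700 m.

Parcel:
  900–3700 m, dry: Δz = 2.8 km ⇒ ΔT = -27.16°C; T = -23.86°C
Environment:
  900–2100 m, environment, lower layer: Δz = 1.2 km ⇒ ΔT = -9.84°C; T = -6.54°C
  2100–3700 m, environment, upper layer: Δz = 1.6 km ⇒ ΔT = -15.36°C; T = -21.9°C
T_parcel − T_env = -23.86 − (-21.9) = -1.96°C

-1.96°C (parcel cooler than environment)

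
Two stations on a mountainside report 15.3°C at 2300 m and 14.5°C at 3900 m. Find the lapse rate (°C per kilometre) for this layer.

Γ = −ΔT/Δz = (15.3 − 14.5) / (3900 − 2300) m
  = 0.8°C / 1.6 km = 0.5°C/km

0.5°C/km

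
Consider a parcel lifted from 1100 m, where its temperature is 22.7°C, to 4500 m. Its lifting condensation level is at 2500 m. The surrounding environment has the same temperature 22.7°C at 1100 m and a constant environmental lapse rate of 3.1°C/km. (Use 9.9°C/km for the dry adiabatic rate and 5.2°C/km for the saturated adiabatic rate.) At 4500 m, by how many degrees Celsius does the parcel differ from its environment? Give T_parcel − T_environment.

-13.72°C (parcel cooler than environment)

Parcel:
  1100–2500 m, dry: Δz = 1.4 km ⇒ ΔT = -13.86°C; T = 8.84°C
  2500–4500 m, saturated: Δz = 2 km ⇒ ΔT = -10.4°C; T = -1.56°C
Environment:
  1100–4500 m, environment: Δz = 3.4 km ⇒ ΔT = -10.54°C; T = 12.16°C
T_parcel − T_env = -1.56 − 12.16 = -13.72°C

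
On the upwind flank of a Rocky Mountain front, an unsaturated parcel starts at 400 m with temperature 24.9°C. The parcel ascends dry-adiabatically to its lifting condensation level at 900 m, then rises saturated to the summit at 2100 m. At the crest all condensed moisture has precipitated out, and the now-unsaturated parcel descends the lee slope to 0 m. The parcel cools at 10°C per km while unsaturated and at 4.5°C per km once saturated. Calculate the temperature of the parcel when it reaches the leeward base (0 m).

From 400 m to 900 m (dry): cools by 10 × 0.5 = 5°C, giving 19.9°C.
From 900 m to 2100 m (saturated): cools by 4.5 × 1.2 = 5.4°C, giving 14.5°C.
From 2100 m to 0 m (dry descent): warms by 10 × 2.1 = 21°C, giving 35.5°C.

35.5°C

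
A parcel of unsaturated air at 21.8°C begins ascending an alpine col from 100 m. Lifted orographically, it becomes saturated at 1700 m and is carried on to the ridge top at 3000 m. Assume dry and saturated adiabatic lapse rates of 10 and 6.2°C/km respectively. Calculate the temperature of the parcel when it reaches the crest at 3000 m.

-2.26°C

From 100 m to 1700 m (dry): cools by 10 × 1.6 = 16°C, giving 5.8°C.
From 1700 m to 3000 m (saturated): cools by 6.2 × 1.3 = 8.06°C, giving -2.26°C.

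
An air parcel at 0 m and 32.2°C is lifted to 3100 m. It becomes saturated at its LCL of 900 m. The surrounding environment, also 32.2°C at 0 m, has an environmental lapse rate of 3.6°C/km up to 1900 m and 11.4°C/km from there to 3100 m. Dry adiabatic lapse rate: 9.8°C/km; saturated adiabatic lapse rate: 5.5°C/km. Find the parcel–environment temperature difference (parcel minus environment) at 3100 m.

Parcel:
  0–900 m, dry: Δz = 0.9 km ⇒ ΔT = -8.82°C; T = 23.38°C
  900–3100 m, saturated: Δz = 2.2 km ⇒ ΔT = -12.1°C; T = 11.28°C
Environment:
  0–1900 m, environment, lower layer: Δz = 1.9 km ⇒ ΔT = -6.84°C; T = 25.36°C
  1900–3100 m, environment, upper layer: Δz = 1.2 km ⇒ ΔT = -13.68°C; T = 11.68°C
T_parcel − T_env = 11.28 − 11.68 = -0.4°C

-0.4°C (parcel cooler than environment)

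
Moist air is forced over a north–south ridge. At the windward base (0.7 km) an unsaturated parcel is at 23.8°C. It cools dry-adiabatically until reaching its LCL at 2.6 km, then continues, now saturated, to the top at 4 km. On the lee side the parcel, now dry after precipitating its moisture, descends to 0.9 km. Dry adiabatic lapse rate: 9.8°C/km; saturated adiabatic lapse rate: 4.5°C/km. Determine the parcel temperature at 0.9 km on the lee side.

700 → 2600 m (dry, 9.8°C/km): ΔT = -9.8 × 1.9 = -18.62°C → T = 5.18°C
2600 → 4000 m (saturated, 4.5°C/km): ΔT = -4.5 × 1.4 = -6.3°C → T = -1.12°C
4000 → 900 m (dry descent, 9.8°C/km): ΔT = +9.8 × 3.1 = +30.38°C → T = 29.26°C

29.26°C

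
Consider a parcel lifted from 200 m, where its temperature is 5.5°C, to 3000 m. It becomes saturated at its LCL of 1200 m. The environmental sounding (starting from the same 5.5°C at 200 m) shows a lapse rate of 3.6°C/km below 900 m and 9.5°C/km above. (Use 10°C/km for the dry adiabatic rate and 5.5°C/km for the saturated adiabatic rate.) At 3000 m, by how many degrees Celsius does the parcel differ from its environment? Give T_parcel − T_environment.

Parcel:
  200 → 1200 m (dry, 10°C/km): ΔT = -10 × 1 = -10°C → T = -4.5°C
  1200 → 3000 m (saturated, 5.5°C/km): ΔT = -5.5 × 1.8 = -9.9°C → T = -14.4°C
Environment:
  200 → 900 m (environment, lower layer, 3.6°C/km): ΔT = -3.6 × 0.7 = -2.52°C → T = 2.98°C
  900 → 3000 m (environment, upper layer, 9.5°C/km): ΔT = -9.5 × 2.1 = -19.95°C → T = -16.97°C
T_parcel − T_env = -14.4 − (-16.97) = +2.57°C

+2.57°C (parcel warmer than environment)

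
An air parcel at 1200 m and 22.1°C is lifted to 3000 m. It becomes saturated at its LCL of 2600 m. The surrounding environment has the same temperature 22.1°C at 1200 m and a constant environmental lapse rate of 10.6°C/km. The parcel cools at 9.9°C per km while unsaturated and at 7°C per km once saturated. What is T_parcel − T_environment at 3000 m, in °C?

Parcel:
  1200–2600 m, dry: Δz = 1.4 km ⇒ ΔT = -13.86°C; T = 8.24°C
  2600–3000 m, saturated: Δz = 0.4 km ⇒ ΔT = -2.8°C; T = 5.44°C
Environment:
  1200–3000 m, environment: Δz = 1.8 km ⇒ ΔT = -19.08°C; T = 3.02°C
T_parcel − T_env = 5.44 − 3.02 = +2.42°C

+2.42°C (parcel warmer than environment)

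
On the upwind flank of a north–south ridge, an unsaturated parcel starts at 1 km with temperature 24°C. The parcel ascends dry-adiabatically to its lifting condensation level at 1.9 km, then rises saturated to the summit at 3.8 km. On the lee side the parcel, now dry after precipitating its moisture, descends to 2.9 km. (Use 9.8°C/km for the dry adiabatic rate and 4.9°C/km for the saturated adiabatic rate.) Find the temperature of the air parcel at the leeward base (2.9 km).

14.69°C

1000 → 1900 m (dry, 9.8°C/km): ΔT = -9.8 × 0.9 = -8.82°C → T = 15.18°C
1900 → 3800 m (saturated, 4.9°C/km): ΔT = -4.9 × 1.9 = -9.31°C → T = 5.87°C
3800 → 2900 m (dry descent, 9.8°C/km): ΔT = +9.8 × 0.9 = +8.82°C → T = 14.69°C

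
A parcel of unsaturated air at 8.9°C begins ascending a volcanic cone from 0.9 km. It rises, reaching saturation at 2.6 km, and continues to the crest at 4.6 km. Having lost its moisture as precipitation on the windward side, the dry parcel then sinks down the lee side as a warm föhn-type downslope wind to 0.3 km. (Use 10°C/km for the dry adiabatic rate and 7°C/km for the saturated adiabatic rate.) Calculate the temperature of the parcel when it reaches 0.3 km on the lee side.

20.9°C

From 900 m to 2600 m (dry): cools by 10 × 1.7 = 17°C, giving -8.1°C.
From 2600 m to 4600 m (saturated): cools by 7 × 2 = 14°C, giving -22.1°C.
From 4600 m to 300 m (dry descent): warms by 10 × 4.3 = 43°C, giving 20.9°C.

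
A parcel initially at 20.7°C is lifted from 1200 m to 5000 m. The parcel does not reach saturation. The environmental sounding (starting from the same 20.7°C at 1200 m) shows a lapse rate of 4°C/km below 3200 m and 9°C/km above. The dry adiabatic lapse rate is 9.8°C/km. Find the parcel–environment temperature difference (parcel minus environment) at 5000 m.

Parcel:
  1200–5000 m, dry: Δz = 3.8 km ⇒ ΔT = -37.24°C; T = -16.54°C
Environment:
  1200–3200 m, environment, lower layer: Δz = 2 km ⇒ ΔT = -8°C; T = 12.7°C
  3200–5000 m, environment, upper layer: Δz = 1.8 km ⇒ ΔT = -16.2°C; T = -3.5°C
T_parcel − T_env = -16.54 − (-3.5) = -13.04°C

-13.04°C (parcel cooler than environment)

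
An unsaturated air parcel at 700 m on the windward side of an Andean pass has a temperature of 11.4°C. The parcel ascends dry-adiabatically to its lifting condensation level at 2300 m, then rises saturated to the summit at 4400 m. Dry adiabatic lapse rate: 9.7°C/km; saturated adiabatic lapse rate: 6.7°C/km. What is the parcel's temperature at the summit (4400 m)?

700–2300 m, dry: Δz = 1.6 km ⇒ ΔT = -15.52°C; T = -4.12°C
2300–4400 m, saturated: Δz = 2.1 km ⇒ ΔT = -14.07°C; T = -18.19°C

-18.19°C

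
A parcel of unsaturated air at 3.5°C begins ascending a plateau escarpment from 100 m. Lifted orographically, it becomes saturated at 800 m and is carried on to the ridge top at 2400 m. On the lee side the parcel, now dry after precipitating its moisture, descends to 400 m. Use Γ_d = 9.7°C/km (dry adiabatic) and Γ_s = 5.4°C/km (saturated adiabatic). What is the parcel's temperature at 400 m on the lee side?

100–800 m, dry: Δz = 0.7 km ⇒ ΔT = -6.79°C; T = -3.29°C
800–2400 m, saturated: Δz = 1.6 km ⇒ ΔT = -8.64°C; T = -11.93°C
2400–400 m, dry descent: Δz = 2 km ⇒ ΔT = +19.4°C; T = 7.47°C

7.47°C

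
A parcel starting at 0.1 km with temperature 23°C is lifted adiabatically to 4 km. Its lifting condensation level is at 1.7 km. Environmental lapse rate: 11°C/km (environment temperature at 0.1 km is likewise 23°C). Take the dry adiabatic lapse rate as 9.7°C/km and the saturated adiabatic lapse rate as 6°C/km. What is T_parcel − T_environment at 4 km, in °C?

+13.58°C (parcel warmer than environment)

Parcel:
  100–1700 m, dry: Δz = 1.6 km ⇒ ΔT = -15.52°C; T = 7.48°C
  1700–4000 m, saturated: Δz = 2.3 km ⇒ ΔT = -13.8°C; T = -6.32°C
Environment:
  100–4000 m, environment: Δz = 3.9 km ⇒ ΔT = -42.9°C; T = -19.9°C
T_parcel − T_env = -6.32 − (-19.9) = +13.58°C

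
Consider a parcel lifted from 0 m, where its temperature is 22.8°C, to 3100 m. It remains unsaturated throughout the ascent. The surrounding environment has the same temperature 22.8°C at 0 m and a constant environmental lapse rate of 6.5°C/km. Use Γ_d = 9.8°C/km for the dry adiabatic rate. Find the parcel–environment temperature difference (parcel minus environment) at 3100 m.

Parcel:
  From 0 m to 3100 m (dry): cools by 9.8 × 3.1 = 30.38°C, giving -7.58°C.
Environment:
  From 0 m to 3100 m (environment): cools by 6.5 × 3.1 = 20.15°C, giving 2.65°C.
T_parcel − T_env = -7.58 − 2.65 = -10.23°C

-10.23°C (parcel cooler than environment)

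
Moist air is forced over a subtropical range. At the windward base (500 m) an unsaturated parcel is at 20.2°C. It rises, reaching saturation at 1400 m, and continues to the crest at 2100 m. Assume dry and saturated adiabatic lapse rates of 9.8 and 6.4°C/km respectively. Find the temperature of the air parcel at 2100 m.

6.9°C

Dry to 1400 m: -9.8 × 0.9 km = -8.82°C, so T = 11.38°C.
Saturated to 2100 m: -6.4 × 0.7 km = -4.48°C, so T = 6.9°C.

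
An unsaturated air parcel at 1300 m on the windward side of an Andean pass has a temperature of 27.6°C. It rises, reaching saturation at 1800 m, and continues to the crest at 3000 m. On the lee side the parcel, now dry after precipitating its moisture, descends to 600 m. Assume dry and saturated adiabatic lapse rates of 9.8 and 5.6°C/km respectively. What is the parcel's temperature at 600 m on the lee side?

1300–1800 m, dry: Δz = 0.5 km ⇒ ΔT = -4.9°C; T = 22.7°C
1800–3000 m, saturated: Δz = 1.2 km ⇒ ΔT = -6.72°C; T = 15.98°C
3000–600 m, dry descent: Δz = 2.4 km ⇒ ΔT = +23.52°C; T = 39.5°C

39.5°C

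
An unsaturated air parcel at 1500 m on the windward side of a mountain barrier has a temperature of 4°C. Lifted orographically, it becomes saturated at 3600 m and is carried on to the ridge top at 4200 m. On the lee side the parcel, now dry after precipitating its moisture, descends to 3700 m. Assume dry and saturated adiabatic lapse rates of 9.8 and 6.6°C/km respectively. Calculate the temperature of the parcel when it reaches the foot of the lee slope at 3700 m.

-15.64°C

1500 → 3600 m (dry, 9.8°C/km): ΔT = -9.8 × 2.1 = -20.58°C → T = -16.58°C
3600 → 4200 m (saturated, 6.6°C/km): ΔT = -6.6 × 0.6 = -3.96°C → T = -20.54°C
4200 → 3700 m (dry descent, 9.8°C/km): ΔT = +9.8 × 0.5 = +4.9°C → T = -15.64°C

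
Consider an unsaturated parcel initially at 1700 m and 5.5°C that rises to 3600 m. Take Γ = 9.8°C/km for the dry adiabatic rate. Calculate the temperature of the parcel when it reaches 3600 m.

-13.12°C

Dry adiabatic to 3600 m: -9.8 × 1.9 km = -18.62°C, so T = -13.12°C.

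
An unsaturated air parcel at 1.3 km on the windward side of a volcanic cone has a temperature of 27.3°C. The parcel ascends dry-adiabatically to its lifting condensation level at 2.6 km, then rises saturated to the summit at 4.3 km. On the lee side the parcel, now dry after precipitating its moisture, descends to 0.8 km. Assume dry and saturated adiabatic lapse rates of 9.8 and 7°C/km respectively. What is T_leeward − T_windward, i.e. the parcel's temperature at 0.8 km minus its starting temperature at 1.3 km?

1300 → 2600 m (dry, 9.8°C/km): ΔT = -9.8 × 1.3 = -12.74°C → T = 14.56°C
2600 → 4300 m (saturated, 7°C/km): ΔT = -7 × 1.7 = -11.9°C → T = 2.66°C
4300 → 800 m (dry descent, 9.8°C/km): ΔT = +9.8 × 3.5 = +34.3°C → T = 36.96°C
Net change vs windward start: 36.96 − 27.3 = +9.66°C

+9.66°C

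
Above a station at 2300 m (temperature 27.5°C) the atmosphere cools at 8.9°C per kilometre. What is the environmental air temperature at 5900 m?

-4.54°C

From 2300 m to 5900 m (environmental): cools by 8.9 × 3.6 = 32.04°C, giving -4.54°C.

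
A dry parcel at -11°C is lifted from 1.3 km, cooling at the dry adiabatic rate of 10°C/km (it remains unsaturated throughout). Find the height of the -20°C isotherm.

Height above start = (-11 − (-20)) / 10 = 0.9 km
Altitude = 1300 m + 900 m = 2200 m

2.2 km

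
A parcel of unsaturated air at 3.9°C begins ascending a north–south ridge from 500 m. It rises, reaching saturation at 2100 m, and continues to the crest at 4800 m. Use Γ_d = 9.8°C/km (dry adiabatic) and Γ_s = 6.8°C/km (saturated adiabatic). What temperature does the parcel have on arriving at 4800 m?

From 500 m to 2100 m (dry): cools by 9.8 × 1.6 = 15.68°C, giving -11.78°C.
From 2100 m to 4800 m (saturated): cools by 6.8 × 2.7 = 18.36°C, giving -30.14°C.

-30.14°C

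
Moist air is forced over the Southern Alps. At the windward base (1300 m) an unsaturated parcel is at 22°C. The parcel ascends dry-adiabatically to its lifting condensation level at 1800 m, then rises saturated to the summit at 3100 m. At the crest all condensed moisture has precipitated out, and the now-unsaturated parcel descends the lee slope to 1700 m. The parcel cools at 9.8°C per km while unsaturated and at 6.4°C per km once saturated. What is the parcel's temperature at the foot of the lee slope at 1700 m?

22.5°C

1300–1800 m, dry: Δz = 0.5 km ⇒ ΔT = -4.9°C; T = 17.1°C
1800–3100 m, saturated: Δz = 1.3 km ⇒ ΔT = -8.32°C; T = 8.78°C
3100–1700 m, dry descent: Δz = 1.4 km ⇒ ΔT = +13.72°C; T = 22.5°C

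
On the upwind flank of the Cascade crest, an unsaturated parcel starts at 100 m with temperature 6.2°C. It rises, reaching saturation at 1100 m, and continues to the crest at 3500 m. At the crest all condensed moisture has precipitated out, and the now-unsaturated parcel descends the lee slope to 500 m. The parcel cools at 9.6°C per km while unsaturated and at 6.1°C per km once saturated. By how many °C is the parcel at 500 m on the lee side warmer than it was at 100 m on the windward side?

Dry to 1100 m: -9.6 × 1 km = -9.6°C, so T = -3.4°C.
Saturated to 3500 m: -6.1 × 2.4 km = -14.64°C, so T = -18.04°C.
Dry descent to 500 m: +9.6 × 3 km = +28.8°C, so T = 10.76°C.
Net change vs windward start: 10.76 − 6.2 = +4.56°C

+4.56°C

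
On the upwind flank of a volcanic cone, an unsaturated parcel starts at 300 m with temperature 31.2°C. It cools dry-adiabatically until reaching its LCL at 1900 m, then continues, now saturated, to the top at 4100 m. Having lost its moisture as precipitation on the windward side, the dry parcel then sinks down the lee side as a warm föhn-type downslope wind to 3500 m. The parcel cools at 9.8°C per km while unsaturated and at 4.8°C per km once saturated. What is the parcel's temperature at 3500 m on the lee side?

From 300 m to 1900 m (dry): cools by 9.8 × 1.6 = 15.68°C, giving 15.52°C.
From 1900 m to 4100 m (saturated): cools by 4.8 × 2.2 = 10.56°C, giving 4.96°C.
From 4100 m to 3500 m (dry descent): warms by 9.8 × 0.6 = 5.88°C, giving 10.84°C.

10.84°C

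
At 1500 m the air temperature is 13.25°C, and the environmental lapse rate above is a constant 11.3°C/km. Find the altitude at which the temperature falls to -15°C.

Height above start = (13.25 − (-15)) / 11.3 = 2.5 km
Altitude = 1500 m + 2500 m = 4000 m

4000 m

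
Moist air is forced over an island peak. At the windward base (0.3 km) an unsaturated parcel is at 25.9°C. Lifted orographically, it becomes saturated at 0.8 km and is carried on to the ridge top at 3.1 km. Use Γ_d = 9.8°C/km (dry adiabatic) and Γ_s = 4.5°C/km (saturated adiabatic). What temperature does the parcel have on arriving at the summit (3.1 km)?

300–800 m, dry: Δz = 0.5 km ⇒ ΔT = -4.9°C; T = 21°C
800–3100 m, saturated: Δz = 2.3 km ⇒ ΔT = -10.35°C; T = 10.65°C

10.65°C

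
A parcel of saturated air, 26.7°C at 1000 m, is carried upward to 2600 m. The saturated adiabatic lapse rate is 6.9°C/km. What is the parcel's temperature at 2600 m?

15.66°C

From 1000 m to 2600 m (saturated adiabatic): cools by 6.9 × 1.6 = 11.04°C, giving 15.66°C.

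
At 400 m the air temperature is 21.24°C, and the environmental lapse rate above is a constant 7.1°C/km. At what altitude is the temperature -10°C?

4800 m

Height above start = (21.24 − (-10)) / 7.1 = 4.4 km
Altitude = 400 m + 4400 m = 4800 m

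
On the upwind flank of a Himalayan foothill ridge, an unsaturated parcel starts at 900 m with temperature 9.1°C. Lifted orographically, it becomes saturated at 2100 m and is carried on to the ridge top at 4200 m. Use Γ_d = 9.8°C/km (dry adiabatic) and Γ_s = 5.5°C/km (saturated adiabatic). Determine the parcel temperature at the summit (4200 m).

-14.21°C

900–2100 m, dry: Δz = 1.2 km ⇒ ΔT = -11.76°C; T = -2.66°C
2100–4200 m, saturated: Δz = 2.1 km ⇒ ΔT = -11.55°C; T = -14.21°C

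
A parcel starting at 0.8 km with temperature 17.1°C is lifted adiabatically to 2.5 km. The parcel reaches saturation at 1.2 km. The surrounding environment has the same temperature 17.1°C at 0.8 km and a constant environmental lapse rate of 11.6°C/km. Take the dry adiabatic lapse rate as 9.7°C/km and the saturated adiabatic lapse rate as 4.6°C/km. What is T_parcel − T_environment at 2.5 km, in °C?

+9.86°C (parcel warmer than environment)

Parcel:
  800 → 1200 m (dry, 9.7°C/km): ΔT = -9.7 × 0.4 = -3.88°C → T = 13.22°C
  1200 → 2500 m (saturated, 4.6°C/km): ΔT = -4.6 × 1.3 = -5.98°C → T = 7.24°C
Environment:
  800 → 2500 m (environment, 11.6°C/km): ΔT = -11.6 × 1.7 = -19.72°C → T = -2.62°C
T_parcel − T_env = 7.24 − (-2.62) = +9.86°C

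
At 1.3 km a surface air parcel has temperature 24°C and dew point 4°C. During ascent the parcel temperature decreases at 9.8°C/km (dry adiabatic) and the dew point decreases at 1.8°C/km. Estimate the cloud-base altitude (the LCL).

3.8 km

T and T_d converge at 9.8 − 1.8 = 8°C per km
Height above start = (24 − 4) / 8 = 2.5 km
LCL altitude = 1300 m + 2500 m = 3800 m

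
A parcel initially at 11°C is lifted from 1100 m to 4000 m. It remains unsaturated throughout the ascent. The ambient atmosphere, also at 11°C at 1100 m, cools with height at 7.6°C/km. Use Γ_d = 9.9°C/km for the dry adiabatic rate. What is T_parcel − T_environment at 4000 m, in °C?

Parcel:
  1100 → 4000 m (dry, 9.9°C/km): ΔT = -9.9 × 2.9 = -28.71°C → T = -17.71°C
Environment:
  1100 → 4000 m (environment, 7.6°C/km): ΔT = -7.6 × 2.9 = -22.04°C → T = -11.04°C
T_parcel − T_env = -17.71 − (-11.04) = -6.67°C

-6.67°C (parcel cooler than environment)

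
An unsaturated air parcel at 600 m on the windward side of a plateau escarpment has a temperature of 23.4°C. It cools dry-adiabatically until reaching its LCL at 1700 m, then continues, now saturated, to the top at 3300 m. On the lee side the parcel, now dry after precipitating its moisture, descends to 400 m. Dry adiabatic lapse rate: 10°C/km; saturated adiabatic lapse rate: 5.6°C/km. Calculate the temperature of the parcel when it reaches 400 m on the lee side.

32.44°C

600 → 1700 m (dry, 10°C/km): ΔT = -10 × 1.1 = -11°C → T = 12.4°C
1700 → 3300 m (saturated, 5.6°C/km): ΔT = -5.6 × 1.6 = -8.96°C → T = 3.44°C
3300 → 400 m (dry descent, 10°C/km): ΔT = +10 × 2.9 = +29°C → T = 32.44°C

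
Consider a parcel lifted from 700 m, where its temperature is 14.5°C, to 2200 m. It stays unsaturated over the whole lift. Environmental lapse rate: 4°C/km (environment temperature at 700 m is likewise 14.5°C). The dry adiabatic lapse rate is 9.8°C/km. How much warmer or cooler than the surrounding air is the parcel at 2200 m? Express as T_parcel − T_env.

-8.7°C (parcel cooler than environment)

Parcel:
  700 → 2200 m (dry, 9.8°C/km): ΔT = -9.8 × 1.5 = -14.7°C → T = -0.2°C
Environment:
  700 → 2200 m (environment, 4°C/km): ΔT = -4 × 1.5 = -6°C → T = 8.5°C
T_parcel − T_env = -0.2 − 8.5 = -8.7°C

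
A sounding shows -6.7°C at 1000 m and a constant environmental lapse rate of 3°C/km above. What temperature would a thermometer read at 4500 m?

1000–4500 m, environmental: Δz = 3.5 km ⇒ ΔT = -10.5°C; T = -17.2°C

-17.2°C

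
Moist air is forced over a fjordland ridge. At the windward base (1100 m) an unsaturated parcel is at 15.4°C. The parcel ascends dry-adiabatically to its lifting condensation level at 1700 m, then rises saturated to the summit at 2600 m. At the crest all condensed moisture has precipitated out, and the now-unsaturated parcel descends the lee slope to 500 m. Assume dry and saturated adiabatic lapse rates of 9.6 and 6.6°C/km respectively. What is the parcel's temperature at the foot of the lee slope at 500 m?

1100 → 1700 m (dry, 9.6°C/km): ΔT = -9.6 × 0.6 = -5.76°C → T = 9.64°C
1700 → 2600 m (saturated, 6.6°C/km): ΔT = -6.6 × 0.9 = -5.94°C → T = 3.7°C
2600 → 500 m (dry descent, 9.6°C/km): ΔT = +9.6 × 2.1 = +20.16°C → T = 23.86°C

23.86°C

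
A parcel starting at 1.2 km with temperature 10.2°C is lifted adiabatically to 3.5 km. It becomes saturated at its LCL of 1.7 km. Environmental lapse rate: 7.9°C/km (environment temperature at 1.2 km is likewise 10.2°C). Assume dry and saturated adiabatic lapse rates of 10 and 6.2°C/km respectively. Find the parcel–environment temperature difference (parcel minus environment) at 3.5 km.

+2.01°C (parcel warmer than environment)

Parcel:
  Dry to 1700 m: -10 × 0.5 km = -5°C, so T = 5.2°C.
  Saturated to 3500 m: -6.2 × 1.8 km = -11.16°C, so T = -5.96°C.
Environment:
  Environment to 3500 m: -7.9 × 2.3 km = -18.17°C, so T = -7.97°C.
T_parcel − T_env = -5.96 − (-7.97) = +2.01°C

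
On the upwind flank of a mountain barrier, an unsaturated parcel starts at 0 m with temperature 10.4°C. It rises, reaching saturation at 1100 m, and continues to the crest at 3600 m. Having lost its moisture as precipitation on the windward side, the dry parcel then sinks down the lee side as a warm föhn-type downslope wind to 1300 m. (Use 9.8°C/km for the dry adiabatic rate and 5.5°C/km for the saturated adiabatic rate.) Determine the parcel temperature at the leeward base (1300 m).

From 0 m to 1100 m (dry): cools by 9.8 × 1.1 = 10.78°C, giving -0.38°C.
From 1100 m to 3600 m (saturated): cools by 5.5 × 2.5 = 13.75°C, giving -14.13°C.
From 3600 m to 1300 m (dry descent): warms by 9.8 × 2.3 = 22.54°C, giving 8.41°C.

8.41°C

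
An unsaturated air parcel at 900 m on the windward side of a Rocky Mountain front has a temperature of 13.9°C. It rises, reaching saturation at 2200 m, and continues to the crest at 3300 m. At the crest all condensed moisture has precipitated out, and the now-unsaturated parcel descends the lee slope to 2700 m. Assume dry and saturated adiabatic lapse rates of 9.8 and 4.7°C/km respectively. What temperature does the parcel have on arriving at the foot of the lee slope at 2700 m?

Dry to 2200 m: -9.8 × 1.3 km = -12.74°C, so T = 1.16°C.
Saturated to 3300 m: -4.7 × 1.1 km = -5.17°C, so T = -4.01°C.
Dry descent to 2700 m: +9.8 × 0.6 km = +5.88°C, so T = 1.87°C.

1.87°C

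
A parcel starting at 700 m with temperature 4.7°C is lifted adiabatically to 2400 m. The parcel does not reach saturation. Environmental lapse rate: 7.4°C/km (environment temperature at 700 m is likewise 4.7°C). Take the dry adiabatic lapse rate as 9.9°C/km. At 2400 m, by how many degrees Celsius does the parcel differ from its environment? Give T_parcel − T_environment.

Parcel:
  700–2400 m, dry: Δz = 1.7 km ⇒ ΔT = -16.83°C; T = -12.13°C
Environment:
  700–2400 m, environment: Δz = 1.7 km ⇒ ΔT = -12.58°C; T = -7.88°C
T_parcel − T_env = -12.13 − (-7.88) = -4.25°C

-4.25°C (parcel cooler than environment)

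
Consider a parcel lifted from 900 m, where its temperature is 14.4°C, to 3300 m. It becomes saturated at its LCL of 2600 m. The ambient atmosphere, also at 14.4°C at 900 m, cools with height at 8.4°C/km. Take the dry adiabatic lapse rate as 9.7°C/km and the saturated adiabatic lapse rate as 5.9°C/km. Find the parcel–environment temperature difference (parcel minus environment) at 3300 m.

-0.46°C (parcel cooler than environment)

Parcel:
  From 900 m to 2600 m (dry): cools by 9.7 × 1.7 = 16.49°C, giving -2.09°C.
  From 2600 m to 3300 m (saturated): cools by 5.9 × 0.7 = 4.13°C, giving -6.22°C.
Environment:
  From 900 m to 3300 m (environment): cools by 8.4 × 2.4 = 20.16°C, giving -5.76°C.
T_parcel − T_env = -6.22 − (-5.76) = -0.46°C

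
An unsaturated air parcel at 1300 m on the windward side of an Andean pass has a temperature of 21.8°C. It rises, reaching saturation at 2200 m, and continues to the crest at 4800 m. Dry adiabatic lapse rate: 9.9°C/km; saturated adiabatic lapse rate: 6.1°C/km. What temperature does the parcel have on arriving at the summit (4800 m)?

Dry to 2200 m: -9.9 × 0.9 km = -8.91°C, so T = 12.89°C.
Saturated to 4800 m: -6.1 × 2.6 km = -15.86°C, so T = -2.97°C.

-2.97°C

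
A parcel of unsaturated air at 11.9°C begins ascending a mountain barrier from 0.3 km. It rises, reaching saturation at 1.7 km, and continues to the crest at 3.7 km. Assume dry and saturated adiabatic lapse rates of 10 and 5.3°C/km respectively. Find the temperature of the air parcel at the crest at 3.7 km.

From 300 m to 1700 m (dry): cools by 10 × 1.4 = 14°C, giving -2.1°C.
From 1700 m to 3700 m (saturated): cools by 5.3 × 2 = 10.6°C, giving -12.7°C.

-12.7°C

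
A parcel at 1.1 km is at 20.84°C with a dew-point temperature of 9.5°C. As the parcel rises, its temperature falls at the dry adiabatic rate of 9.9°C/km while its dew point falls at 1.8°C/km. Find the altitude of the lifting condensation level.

2.5 km

T and T_d converge at 9.9 − 1.8 = 8.1°C per km
Height above start = (20.84 − 9.5) / 8.1 = 1.4 km
LCL altitude = 1100 m + 1400 m = 2500 m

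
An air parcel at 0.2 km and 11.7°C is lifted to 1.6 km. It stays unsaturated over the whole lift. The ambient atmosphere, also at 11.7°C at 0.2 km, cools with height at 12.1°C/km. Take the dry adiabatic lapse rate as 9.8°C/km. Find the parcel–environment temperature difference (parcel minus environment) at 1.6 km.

+3.22°C (parcel warmer than environment)

Parcel:
  200–1600 m, dry: Δz = 1.4 km ⇒ ΔT = -13.72°C; T = -2.02°C
Environment:
  200–1600 m, environment: Δz = 1.4 km ⇒ ΔT = -16.94°C; T = -5.24°C
T_parcel − T_env = -2.02 − (-5.24) = +3.22°C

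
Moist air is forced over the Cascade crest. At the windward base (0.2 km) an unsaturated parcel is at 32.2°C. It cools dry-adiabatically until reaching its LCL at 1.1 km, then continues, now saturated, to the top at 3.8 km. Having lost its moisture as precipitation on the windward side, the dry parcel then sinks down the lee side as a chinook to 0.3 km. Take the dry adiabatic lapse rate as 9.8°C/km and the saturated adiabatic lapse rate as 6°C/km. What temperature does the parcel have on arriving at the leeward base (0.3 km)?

From 200 m to 1100 m (dry): cools by 9.8 × 0.9 = 8.82°C, giving 23.38°C.
From 1100 m to 3800 m (saturated): cools by 6 × 2.7 = 16.2°C, giving 7.18°C.
From 3800 m to 300 m (dry descent): warms by 9.8 × 3.5 = 34.3°C, giving 41.48°C.

41.48°C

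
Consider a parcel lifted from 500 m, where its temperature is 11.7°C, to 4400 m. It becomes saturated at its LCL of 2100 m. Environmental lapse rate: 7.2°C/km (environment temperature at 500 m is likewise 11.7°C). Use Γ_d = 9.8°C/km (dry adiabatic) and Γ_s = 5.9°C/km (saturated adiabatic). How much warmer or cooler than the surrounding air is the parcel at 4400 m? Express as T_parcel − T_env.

-1.17°C (parcel cooler than environment)

Parcel:
  500 → 2100 m (dry, 9.8°C/km): ΔT = -9.8 × 1.6 = -15.68°C → T = -3.98°C
  2100 → 4400 m (saturated, 5.9°C/km): ΔT = -5.9 × 2.3 = -13.57°C → T = -17.55°C
Environment:
  500 → 4400 m (environment, 7.2°C/km): ΔT = -7.2 × 3.9 = -28.08°C → T = -16.38°C
T_parcel − T_env = -17.55 − (-16.38) = -1.17°C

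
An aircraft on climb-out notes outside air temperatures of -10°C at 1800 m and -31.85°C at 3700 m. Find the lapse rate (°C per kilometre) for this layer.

Γ = −ΔT/Δz = (-10 − (-31.85)) / (3700 − 1800) m
  = 21.85°C / 1.9 km = 11.5°C/km

11.5°C/km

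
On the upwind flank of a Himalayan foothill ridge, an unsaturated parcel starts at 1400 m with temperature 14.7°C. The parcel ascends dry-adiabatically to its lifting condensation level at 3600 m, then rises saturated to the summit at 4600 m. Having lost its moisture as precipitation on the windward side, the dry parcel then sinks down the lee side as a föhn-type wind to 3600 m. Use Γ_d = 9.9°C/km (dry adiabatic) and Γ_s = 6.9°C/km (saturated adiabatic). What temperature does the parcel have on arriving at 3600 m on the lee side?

From 1400 m to 3600 m (dry): cools by 9.9 × 2.2 = 21.78°C, giving -7.08°C.
From 3600 m to 4600 m (saturated): cools by 6.9 × 1 = 6.9°C, giving -13.98°C.
From 4600 m to 3600 m (dry descent): warms by 9.9 × 1 = 9.9°C, giving -4.08°C.

-4.08°C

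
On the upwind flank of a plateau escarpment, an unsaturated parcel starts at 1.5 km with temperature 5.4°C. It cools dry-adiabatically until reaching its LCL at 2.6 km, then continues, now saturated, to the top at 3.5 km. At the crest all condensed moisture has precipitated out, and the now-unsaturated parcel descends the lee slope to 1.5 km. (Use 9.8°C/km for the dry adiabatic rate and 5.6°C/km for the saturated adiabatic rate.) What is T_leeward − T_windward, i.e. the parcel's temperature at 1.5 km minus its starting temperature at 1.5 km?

From 1500 m to 2600 m (dry): cools by 9.8 × 1.1 = 10.78°C, giving -5.38°C.
From 2600 m to 3500 m (saturated): cools by 5.6 × 0.9 = 5.04°C, giving -10.42°C.
From 3500 m to 1500 m (dry descent): warms by 9.8 × 2 = 19.6°C, giving 9.18°C.
Net change vs windward start: 9.18 − 5.4 = +3.78°C

+3.78°C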